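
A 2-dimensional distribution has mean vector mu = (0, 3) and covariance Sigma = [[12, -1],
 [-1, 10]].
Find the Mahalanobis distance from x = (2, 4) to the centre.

Step 1 — centre the observation: (x - mu) = (2, 1).

Step 2 — invert Sigma. det(Sigma) = 12·10 - (-1)² = 119.
  Sigma^{-1} = (1/det) · [[d, -b], [-b, a]] = [[0.084, 0.0084],
 [0.0084, 0.1008]].

Step 3 — form the quadratic (x - mu)^T · Sigma^{-1} · (x - mu):
  Sigma^{-1} · (x - mu) = (0.1765, 0.1176).
  (x - mu)^T · [Sigma^{-1} · (x - mu)] = (2)·(0.1765) + (1)·(0.1176) = 0.4706.

Step 4 — take square root: d = √(0.4706) ≈ 0.686.

d(x, mu) = √(0.4706) ≈ 0.686


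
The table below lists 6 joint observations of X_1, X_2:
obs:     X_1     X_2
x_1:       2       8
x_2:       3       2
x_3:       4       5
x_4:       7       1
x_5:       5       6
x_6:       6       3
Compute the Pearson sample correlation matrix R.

Step 1 — column means:
  mean(X_1) = (2 + 3 + 4 + 7 + 5 + 6) / 6 = 27/6 = 4.5
  mean(X_2) = (8 + 2 + 5 + 1 + 6 + 3) / 6 = 25/6 = 4.1667

Step 2 — sample variances and covariances s[i,j] = (1/(n-1)) · Σ_k (x_{k,i} - mean_i) · (x_{k,j} - mean_j), with n-1 = 5:
  s[X_1,X_1] = ((-2.5)·(-2.5) + (-1.5)·(-1.5) + (-0.5)·(-0.5) + (2.5)·(2.5) + (0.5)·(0.5) + (1.5)·(1.5)) / 5 = 17.5/5 = 3.5
  s[X_1,X_2] = ((-2.5)·(3.8333) + (-1.5)·(-2.1667) + (-0.5)·(0.8333) + (2.5)·(-3.1667) + (0.5)·(1.8333) + (1.5)·(-1.1667)) / 5 = -15.5/5 = -3.1
  s[X_2,X_2] = ((3.8333)·(3.8333) + (-2.1667)·(-2.1667) + (0.8333)·(0.8333) + (-3.1667)·(-3.1667) + (1.8333)·(1.8333) + (-1.1667)·(-1.1667)) / 5 = 34.8333/5 = 6.9667
  Sample standard deviations s_i = √(s[i,i]):
  s(X_1) = √(3.5) = 1.8708
  s(X_2) = √(6.9667) = 2.6394

Step 3 — r_{ij} = s_{ij} / (s_i · s_j):
  r[X_1,X_1] = 1 (diagonal).
  r[X_1,X_2] = -3.1 / (1.8708 · 2.6394) = -3.1 / 4.9379 = -0.6278
  r[X_2,X_2] = 1 (diagonal).

R is symmetric with unit diagonal. Assembling:

R = [[1, -0.6278],
 [-0.6278, 1]]


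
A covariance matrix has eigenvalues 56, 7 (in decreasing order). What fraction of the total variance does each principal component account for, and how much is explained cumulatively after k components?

Step 1 — total variance = trace(Sigma) = Σ λ_i = 56 + 7 = 63.

Step 2 — fraction explained by component i = λ_i / Σ λ:
  PC1: 56/63 = 0.8889
  PC2: 7/63 = 0.1111

Step 3 — cumulative fraction after k components = (λ_1 + ... + λ_k) / Σ λ:
  k = 1: 56/63 = 0.8889
  k = 2: (56 + 7)/63 = 63/63 = 1

Summary (fraction, with percent):

explained: PC1 0.8889 (88.89%), PC2 0.1111 (11.11%);  cumulative: 0.8889, 1


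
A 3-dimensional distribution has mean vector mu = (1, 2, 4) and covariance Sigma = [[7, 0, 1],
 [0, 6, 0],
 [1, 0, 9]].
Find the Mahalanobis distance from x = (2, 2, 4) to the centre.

Step 1 — centre the observation: (x - mu) = (1, 0, 0).

Step 2 — invert Sigma (cofactor / det for 3×3, or solve directly):
  Sigma^{-1} = [[0.1452, 0, -0.0161],
 [0, 0.1667, 0],
 [-0.0161, 0, 0.1129]].

Step 3 — form the quadratic (x - mu)^T · Sigma^{-1} · (x - mu):
  Sigma^{-1} · (x - mu) = (0.1452, 0, -0.0161).
  (x - mu)^T · [Sigma^{-1} · (x - mu)] = (1)·(0.1452) + (0)·(0) + (0)·(-0.0161) = 0.1452.

Step 4 — take square root: d = √(0.1452) ≈ 0.381.

d(x, mu) = √(0.1452) ≈ 0.381


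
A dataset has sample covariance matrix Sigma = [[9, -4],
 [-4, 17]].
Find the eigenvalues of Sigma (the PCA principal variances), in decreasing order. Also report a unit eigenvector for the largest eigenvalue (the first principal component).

Step 1 — characteristic polynomial of 2×2 Sigma:
  det(Sigma - λI) = λ² - trace · λ + det = 0.
  trace = 9 + 17 = 26, det = 9·17 - (-4)² = 137.
Step 2 — discriminant:
  Δ = trace² - 4·det = 676 - 548 = 128.
Step 3 — eigenvalues:
  λ = (trace ± √Δ)/2 = (26 ± 11.3137)/2,
  λ_1 = 18.6569,  λ_2 = 7.3431.

Step 4 — unit eigenvector for λ_1: solve (Sigma - λ_1 I)v = 0. First row:
  (9 - 18.6569)·v_x + (-4)·v_y = 0, i.e. (-9.6569)·v_x + (-4)·v_y = 0,
  so v ∝ (b, λ_1 - a) = (-4, 9.6569); multiply by -1 so the first entry is positive: u = (4, -9.6569).
  ||u|| = √((4)² + (-9.6569)²) = √(109.2548) ≈ 10.4525,
  v_1 = u/||u|| ≈ (0.3827, -0.9239) (||v_1|| = 1).

λ_1 = 18.6569,  λ_2 = 7.3431;  v_1 ≈ (0.3827, -0.9239)


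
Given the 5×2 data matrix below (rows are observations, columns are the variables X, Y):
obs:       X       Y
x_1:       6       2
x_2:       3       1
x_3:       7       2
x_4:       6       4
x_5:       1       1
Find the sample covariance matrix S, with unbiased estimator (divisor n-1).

Step 1 — column means:
  mean(X) = (6 + 3 + 7 + 6 + 1) / 5 = 23/5 = 4.6
  mean(Y) = (2 + 1 + 2 + 4 + 1) / 5 = 10/5 = 2

Step 2 — sample covariance S[i,j] = (1/(n-1)) · Σ_k (x_{k,i} - mean_i) · (x_{k,j} - mean_j), with n-1 = 4.
  S[X,X] = ((1.4)·(1.4) + (-1.6)·(-1.6) + (2.4)·(2.4) + (1.4)·(1.4) + (-3.6)·(-3.6)) / 4 = 25.2/4 = 6.3
  S[X,Y] = ((1.4)·(0) + (-1.6)·(-1) + (2.4)·(0) + (1.4)·(2) + (-3.6)·(-1)) / 4 = 8/4 = 2
  S[Y,Y] = ((0)·(0) + (-1)·(-1) + (0)·(0) + (2)·(2) + (-1)·(-1)) / 4 = 6/4 = 1.5

S is symmetric (S[j,i] = S[i,j]). Assembling:

S = [[6.3, 2],
 [2, 1.5]]


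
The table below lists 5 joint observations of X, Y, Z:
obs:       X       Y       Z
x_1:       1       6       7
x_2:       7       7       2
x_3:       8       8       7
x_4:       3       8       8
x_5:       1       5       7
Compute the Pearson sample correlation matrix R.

Step 1 — column means:
  mean(X) = (1 + 7 + 8 + 3 + 1) / 5 = 20/5 = 4
  mean(Y) = (6 + 7 + 8 + 8 + 5) / 5 = 34/5 = 6.8
  mean(Z) = (7 + 2 + 7 + 8 + 7) / 5 = 31/5 = 6.2

Step 2 — sample variances and covariances s[i,j] = (1/(n-1)) · Σ_k (x_{k,i} - mean_i) · (x_{k,j} - mean_j), with n-1 = 4:
  s[X,X] = ((-3)·(-3) + (3)·(3) + (4)·(4) + (-1)·(-1) + (-3)·(-3)) / 4 = 44/4 = 11
  s[X,Y] = ((-3)·(-0.8) + (3)·(0.2) + (4)·(1.2) + (-1)·(1.2) + (-3)·(-1.8)) / 4 = 12/4 = 3
  s[X,Z] = ((-3)·(0.8) + (3)·(-4.2) + (4)·(0.8) + (-1)·(1.8) + (-3)·(0.8)) / 4 = -16/4 = -4
  s[Y,Y] = ((-0.8)·(-0.8) + (0.2)·(0.2) + (1.2)·(1.2) + (1.2)·(1.2) + (-1.8)·(-1.8)) / 4 = 6.8/4 = 1.7
  s[Y,Z] = ((-0.8)·(0.8) + (0.2)·(-4.2) + (1.2)·(0.8) + (1.2)·(1.8) + (-1.8)·(0.8)) / 4 = 0.2/4 = 0.05
  s[Z,Z] = ((0.8)·(0.8) + (-4.2)·(-4.2) + (0.8)·(0.8) + (1.8)·(1.8) + (0.8)·(0.8)) / 4 = 22.8/4 = 5.7
  Sample standard deviations s_i = √(s[i,i]):
  s(X) = √(11) = 3.3166
  s(Y) = √(1.7) = 1.3038
  s(Z) = √(5.7) = 2.3875

Step 3 — r_{ij} = s_{ij} / (s_i · s_j):
  r[X,X] = 1 (diagonal).
  r[X,Y] = 3 / (3.3166 · 1.3038) = 3 / 4.3243 = 0.6937
  r[X,Z] = -4 / (3.3166 · 2.3875) = -4 / 7.9183 = -0.5052
  r[Y,Y] = 1 (diagonal).
  r[Y,Z] = 0.05 / (1.3038 · 2.3875) = 0.05 / 3.1129 = 0.0161
  r[Z,Z] = 1 (diagonal).

R is symmetric with unit diagonal. Assembling:

R = [[1, 0.6937, -0.5052],
 [0.6937, 1, 0.0161],
 [-0.5052, 0.0161, 1]]


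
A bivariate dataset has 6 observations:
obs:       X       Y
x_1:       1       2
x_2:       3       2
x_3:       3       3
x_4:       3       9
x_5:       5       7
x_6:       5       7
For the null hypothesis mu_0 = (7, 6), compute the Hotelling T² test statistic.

Step 1 — sample mean vector:
  mean(X) = (1 + 3 + 3 + 3 + 5 + 5) / 6 = 20/6 = 3.3333
  mean(Y) = (2 + 2 + 3 + 9 + 7 + 7) / 6 = 30/6 = 5
  x̄ = (3.3333, 5),  deviation x̄ - mu_0 = (3.3333, 5) - (7, 6) = (-3.6667, -1).

Step 2 — sample covariance matrix, S[i,j] = (1/(n-1)) · Σ_k (x_{k,i} - mean_i) · (x_{k,j} - mean_j), divisor n-1 = 5:
  S[X,X] = ((-2.3333)·(-2.3333) + (-0.3333)·(-0.3333) + (-0.3333)·(-0.3333) + (-0.3333)·(-0.3333) + (1.6667)·(1.6667) + (1.6667)·(1.6667)) / 5 = 11.3333/5 = 2.2667
  S[X,Y] = ((-2.3333)·(-3) + (-0.3333)·(-3) + (-0.3333)·(-2) + (-0.3333)·(4) + (1.6667)·(2) + (1.6667)·(2)) / 5 = 14/5 = 2.8
  S[Y,Y] = ((-3)·(-3) + (-3)·(-3) + (-2)·(-2) + (4)·(4) + (2)·(2) + (2)·(2)) / 5 = 46/5 = 9.2
  S = [[2.2667, 2.8],
 [2.8, 9.2]].

Step 3 — invert S. det(S) = 2.2667·9.2 - (2.8)² = 13.0133.
  S^{-1} = (1/det) · [[d, -b], [-b, a]] = [[0.707, -0.2152],
 [-0.2152, 0.1742]].

Step 4 — quadratic form (x̄ - mu_0)^T · S^{-1} · (x̄ - mu_0):
  S^{-1} · (x̄ - mu_0) = (-2.377, 0.6148),
  (x̄ - mu_0)^T · [...] = (-3.6667)·(-2.377) + (-1)·(0.6148) = 8.1011.

Step 5 — scale by n: T² = 6 · 8.1011 = 48.6066.

T² ≈ 48.6066


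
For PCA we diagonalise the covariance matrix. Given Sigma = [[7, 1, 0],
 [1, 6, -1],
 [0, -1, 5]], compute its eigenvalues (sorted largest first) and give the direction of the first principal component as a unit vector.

Step 1 — characteristic polynomial p(λ) = det(λI - Sigma) = λ³ - tr·λ² + c_1·λ - det, where tr = trace, c_1 = sum of the principal 2×2 minors, det = det(Sigma):
  tr = 7 + 6 + 5 = 18,
  c_1 = (7·6 - (1)²) + (7·5 - (0)²) + (6·5 - (-1)²) = 41 + 35 + 29 = 105,
  det = 7·(6·5 - (-1)²) - (1)·((1)·5 - (-1)·(0)) + (0)·((1)·(-1) - 6·(0)) = 7·(29) - (1)·(5) + (0)·(-1) = 198.
  So p(λ) = λ³ - 18λ² + 105λ - 198.
Step 2 — look for an integer root (rational root theorem: any rational root is an integer divisor of 198). Testing λ = 6:
  p(6) = 216 - 648 + 630 - 198 = 0  ✓
  Dividing out (λ - 6): p(λ) = (λ - 6)(λ² - 12λ + 33).
Step 3 — remaining eigenvalues from the quadratic λ² - 12λ + 33 = 0:
  Δ = 12² - 4·33 = 144 - 132 = 12,  λ = (12 ± √12)/2 = (12 ± 3.4641)/2 ≈ 7.7321 or 4.2679.
  Sorted: λ_1 = 7.7321,  λ_2 = 6,  λ_3 = 4.2679  (check: sum = 18 = tr ✓).

Step 4 — unit eigenvector for λ_1 ≈ 7.7321: v spans the null space of (Sigma - λ_1 I), whose rows are
  r_1 = (-0.7321, 1, 0),  r_2 = (1, -1.7321, -1),  r_3 = (0, -1, -2.7321).
  v is orthogonal to every row, so take v ∝ r_1 × r_2 = ((1)·(-1) - (0)·(-1.7321), (0)·(1) - (-0.7321)·(-1), (-0.7321)·(-1.7321) - (1)·(1)) ≈ (-1, -0.7321, 0.2679).
  Rescale (multiply by -1 so the first nonzero entry is positive): u = (1, 0.7321, -0.2679).
  ||u|| = √((1)² + (0.7321)² + (-0.2679)²) = √(1.6077) ≈ 1.2679,  v_1 = u/||u|| ≈ (0.7887, 0.5774, -0.2113) (||v_1|| = 1).

λ_1 = 7.7321,  λ_2 = 6,  λ_3 = 4.2679;  v_1 ≈ (0.7887, 0.5774, -0.2113)


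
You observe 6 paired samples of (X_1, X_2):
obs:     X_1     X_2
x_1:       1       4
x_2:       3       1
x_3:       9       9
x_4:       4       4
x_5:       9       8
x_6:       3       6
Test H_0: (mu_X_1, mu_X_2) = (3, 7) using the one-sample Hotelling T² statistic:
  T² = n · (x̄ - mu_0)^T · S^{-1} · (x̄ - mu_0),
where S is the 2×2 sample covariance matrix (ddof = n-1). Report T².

Step 1 — sample mean vector:
  mean(X_1) = (1 + 3 + 9 + 4 + 9 + 3) / 6 = 29/6 = 4.8333
  mean(X_2) = (4 + 1 + 9 + 4 + 8 + 6) / 6 = 32/6 = 5.3333
  x̄ = (4.8333, 5.3333),  deviation x̄ - mu_0 = (4.8333, 5.3333) - (3, 7) = (1.8333, -1.6667).

Step 2 — sample covariance matrix, S[i,j] = (1/(n-1)) · Σ_k (x_{k,i} - mean_i) · (x_{k,j} - mean_j), divisor n-1 = 5:
  S[X_1,X_1] = ((-3.8333)·(-3.8333) + (-1.8333)·(-1.8333) + (4.1667)·(4.1667) + (-0.8333)·(-0.8333) + (4.1667)·(4.1667) + (-1.8333)·(-1.8333)) / 5 = 56.8333/5 = 11.3667
  S[X_1,X_2] = ((-3.8333)·(-1.3333) + (-1.8333)·(-4.3333) + (4.1667)·(3.6667) + (-0.8333)·(-1.3333) + (4.1667)·(2.6667) + (-1.8333)·(0.6667)) / 5 = 39.3333/5 = 7.8667
  S[X_2,X_2] = ((-1.3333)·(-1.3333) + (-4.3333)·(-4.3333) + (3.6667)·(3.6667) + (-1.3333)·(-1.3333) + (2.6667)·(2.6667) + (0.6667)·(0.6667)) / 5 = 43.3333/5 = 8.6667
  S = [[11.3667, 7.8667],
 [7.8667, 8.6667]].

Step 3 — invert S. det(S) = 11.3667·8.6667 - (7.8667)² = 36.6267.
  S^{-1} = (1/det) · [[d, -b], [-b, a]] = [[0.2366, -0.2148],
 [-0.2148, 0.3103]].

Step 4 — quadratic form (x̄ - mu_0)^T · S^{-1} · (x̄ - mu_0):
  S^{-1} · (x̄ - mu_0) = (0.7918, -0.911),
  (x̄ - mu_0)^T · [...] = (1.8333)·(0.7918) + (-1.6667)·(-0.911) = 2.9699.

Step 5 — scale by n: T² = 6 · 2.9699 = 17.8194.

T² ≈ 17.8194


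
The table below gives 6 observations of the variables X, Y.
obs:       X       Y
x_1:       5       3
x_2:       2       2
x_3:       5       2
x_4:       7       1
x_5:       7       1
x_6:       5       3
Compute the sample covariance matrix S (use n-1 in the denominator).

Step 1 — column means:
  mean(X) = (5 + 2 + 5 + 7 + 7 + 5) / 6 = 31/6 = 5.1667
  mean(Y) = (3 + 2 + 2 + 1 + 1 + 3) / 6 = 12/6 = 2

Step 2 — sample covariance S[i,j] = (1/(n-1)) · Σ_k (x_{k,i} - mean_i) · (x_{k,j} - mean_j), with n-1 = 5.
  S[X,X] = ((-0.1667)·(-0.1667) + (-3.1667)·(-3.1667) + (-0.1667)·(-0.1667) + (1.8333)·(1.8333) + (1.8333)·(1.8333) + (-0.1667)·(-0.1667)) / 5 = 16.8333/5 = 3.3667
  S[X,Y] = ((-0.1667)·(1) + (-3.1667)·(0) + (-0.1667)·(0) + (1.8333)·(-1) + (1.8333)·(-1) + (-0.1667)·(1)) / 5 = -4/5 = -0.8
  S[Y,Y] = ((1)·(1) + (0)·(0) + (0)·(0) + (-1)·(-1) + (-1)·(-1) + (1)·(1)) / 5 = 4/5 = 0.8

S is symmetric (S[j,i] = S[i,j]). Assembling:

S = [[3.3667, -0.8],
 [-0.8, 0.8]]


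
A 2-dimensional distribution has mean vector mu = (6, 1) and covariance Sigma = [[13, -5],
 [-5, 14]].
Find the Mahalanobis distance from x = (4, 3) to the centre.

Step 1 — centre the observation: (x - mu) = (-2, 2).

Step 2 — invert Sigma. det(Sigma) = 13·14 - (-5)² = 157.
  Sigma^{-1} = (1/det) · [[d, -b], [-b, a]] = [[0.0892, 0.0318],
 [0.0318, 0.0828]].

Step 3 — form the quadratic (x - mu)^T · Sigma^{-1} · (x - mu):
  Sigma^{-1} · (x - mu) = (-0.1146, 0.1019).
  (x - mu)^T · [Sigma^{-1} · (x - mu)] = (-2)·(-0.1146) + (2)·(0.1019) = 0.4331.

Step 4 — take square root: d = √(0.4331) ≈ 0.6581.

d(x, mu) = √(0.4331) ≈ 0.6581


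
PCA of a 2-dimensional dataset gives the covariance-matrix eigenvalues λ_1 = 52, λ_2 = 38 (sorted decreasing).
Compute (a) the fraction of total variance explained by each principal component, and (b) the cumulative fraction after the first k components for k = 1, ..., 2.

Step 1 — total variance = trace(Sigma) = Σ λ_i = 52 + 38 = 90.

Step 2 — fraction explained by component i = λ_i / Σ λ:
  PC1: 52/90 = 0.5778
  PC2: 38/90 = 0.4222

Step 3 — cumulative fraction after k components = (λ_1 + ... + λ_k) / Σ λ:
  k = 1: 52/90 = 0.5778
  k = 2: (52 + 38)/90 = 90/90 = 1

Summary (fraction, with percent):

explained: PC1 0.5778 (57.78%), PC2 0.4222 (42.22%);  cumulative: 0.5778, 1


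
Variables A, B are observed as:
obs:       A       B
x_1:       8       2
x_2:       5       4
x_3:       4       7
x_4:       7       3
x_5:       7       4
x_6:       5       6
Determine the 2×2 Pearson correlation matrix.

Step 1 — column means:
  mean(A) = (8 + 5 + 4 + 7 + 7 + 5) / 6 = 36/6 = 6
  mean(B) = (2 + 4 + 7 + 3 + 4 + 6) / 6 = 26/6 = 4.3333

Step 2 — sample variances and covariances s[i,j] = (1/(n-1)) · Σ_k (x_{k,i} - mean_i) · (x_{k,j} - mean_j), with n-1 = 5:
  s[A,A] = ((2)·(2) + (-1)·(-1) + (-2)·(-2) + (1)·(1) + (1)·(1) + (-1)·(-1)) / 5 = 12/5 = 2.4
  s[A,B] = ((2)·(-2.3333) + (-1)·(-0.3333) + (-2)·(2.6667) + (1)·(-1.3333) + (1)·(-0.3333) + (-1)·(1.6667)) / 5 = -13/5 = -2.6
  s[B,B] = ((-2.3333)·(-2.3333) + (-0.3333)·(-0.3333) + (2.6667)·(2.6667) + (-1.3333)·(-1.3333) + (-0.3333)·(-0.3333) + (1.6667)·(1.6667)) / 5 = 17.3333/5 = 3.4667
  Sample standard deviations s_i = √(s[i,i]):
  s(A) = √(2.4) = 1.5492
  s(B) = √(3.4667) = 1.8619

Step 3 — r_{ij} = s_{ij} / (s_i · s_j):
  r[A,A] = 1 (diagonal).
  r[A,B] = -2.6 / (1.5492 · 1.8619) = -2.6 / 2.8844 = -0.9014
  r[B,B] = 1 (diagonal).

R is symmetric with unit diagonal. Assembling:

R = [[1, -0.9014],
 [-0.9014, 1]]


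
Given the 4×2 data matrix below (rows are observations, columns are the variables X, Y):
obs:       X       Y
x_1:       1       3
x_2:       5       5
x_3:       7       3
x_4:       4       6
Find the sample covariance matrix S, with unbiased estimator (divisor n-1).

Step 1 — column means:
  mean(X) = (1 + 5 + 7 + 4) / 4 = 17/4 = 4.25
  mean(Y) = (3 + 5 + 3 + 6) / 4 = 17/4 = 4.25

Step 2 — sample covariance S[i,j] = (1/(n-1)) · Σ_k (x_{k,i} - mean_i) · (x_{k,j} - mean_j), with n-1 = 3.
  S[X,X] = ((-3.25)·(-3.25) + (0.75)·(0.75) + (2.75)·(2.75) + (-0.25)·(-0.25)) / 3 = 18.75/3 = 6.25
  S[X,Y] = ((-3.25)·(-1.25) + (0.75)·(0.75) + (2.75)·(-1.25) + (-0.25)·(1.75)) / 3 = 0.75/3 = 0.25
  S[Y,Y] = ((-1.25)·(-1.25) + (0.75)·(0.75) + (-1.25)·(-1.25) + (1.75)·(1.75)) / 3 = 6.75/3 = 2.25

S is symmetric (S[j,i] = S[i,j]). Assembling:

S = [[6.25, 0.25],
 [0.25, 2.25]]


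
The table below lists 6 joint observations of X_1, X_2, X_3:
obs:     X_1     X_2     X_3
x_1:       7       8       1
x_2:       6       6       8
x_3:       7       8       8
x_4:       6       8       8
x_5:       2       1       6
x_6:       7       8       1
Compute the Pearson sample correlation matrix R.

Step 1 — column means:
  mean(X_1) = (7 + 6 + 7 + 6 + 2 + 7) / 6 = 35/6 = 5.8333
  mean(X_2) = (8 + 6 + 8 + 8 + 1 + 8) / 6 = 39/6 = 6.5
  mean(X_3) = (1 + 8 + 8 + 8 + 6 + 1) / 6 = 32/6 = 5.3333

Step 2 — sample variances and covariances s[i,j] = (1/(n-1)) · Σ_k (x_{k,i} - mean_i) · (x_{k,j} - mean_j), with n-1 = 5:
  s[X_1,X_1] = ((1.1667)·(1.1667) + (0.1667)·(0.1667) + (1.1667)·(1.1667) + (0.1667)·(0.1667) + (-3.8333)·(-3.8333) + (1.1667)·(1.1667)) / 5 = 18.8333/5 = 3.7667
  s[X_1,X_2] = ((1.1667)·(1.5) + (0.1667)·(-0.5) + (1.1667)·(1.5) + (0.1667)·(1.5) + (-3.8333)·(-5.5) + (1.1667)·(1.5)) / 5 = 26.5/5 = 5.3
  s[X_1,X_3] = ((1.1667)·(-4.3333) + (0.1667)·(2.6667) + (1.1667)·(2.6667) + (0.1667)·(2.6667) + (-3.8333)·(0.6667) + (1.1667)·(-4.3333)) / 5 = -8.6667/5 = -1.7333
  s[X_2,X_2] = ((1.5)·(1.5) + (-0.5)·(-0.5) + (1.5)·(1.5) + (1.5)·(1.5) + (-5.5)·(-5.5) + (1.5)·(1.5)) / 5 = 39.5/5 = 7.9
  s[X_2,X_3] = ((1.5)·(-4.3333) + (-0.5)·(2.6667) + (1.5)·(2.6667) + (1.5)·(2.6667) + (-5.5)·(0.6667) + (1.5)·(-4.3333)) / 5 = -10/5 = -2
  s[X_3,X_3] = ((-4.3333)·(-4.3333) + (2.6667)·(2.6667) + (2.6667)·(2.6667) + (2.6667)·(2.6667) + (0.6667)·(0.6667) + (-4.3333)·(-4.3333)) / 5 = 59.3333/5 = 11.8667
  Sample standard deviations s_i = √(s[i,i]):
  s(X_1) = √(3.7667) = 1.9408
  s(X_2) = √(7.9) = 2.8107
  s(X_3) = √(11.8667) = 3.4448

Step 3 — r_{ij} = s_{ij} / (s_i · s_j):
  r[X_1,X_1] = 1 (diagonal).
  r[X_1,X_2] = 5.3 / (1.9408 · 2.8107) = 5.3 / 5.455 = 0.9716
  r[X_1,X_3] = -1.7333 / (1.9408 · 3.4448) = -1.7333 / 6.6856 = -0.2593
  r[X_2,X_2] = 1 (diagonal).
  r[X_2,X_3] = -2 / (2.8107 · 3.4448) = -2 / 9.6823 = -0.2066
  r[X_3,X_3] = 1 (diagonal).

R is symmetric with unit diagonal. Assembling:

R = [[1, 0.9716, -0.2593],
 [0.9716, 1, -0.2066],
 [-0.2593, -0.2066, 1]]


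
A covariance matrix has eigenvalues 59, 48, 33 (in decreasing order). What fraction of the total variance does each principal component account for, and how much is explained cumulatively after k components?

Step 1 — total variance = trace(Sigma) = Σ λ_i = 59 + 48 + 33 = 140.

Step 2 — fraction explained by component i = λ_i / Σ λ:
  PC1: 59/140 = 0.4214
  PC2: 48/140 = 0.3429
  PC3: 33/140 = 0.2357

Step 3 — cumulative fraction after k components = (λ_1 + ... + λ_k) / Σ λ:
  k = 1: 59/140 = 0.4214
  k = 2: (59 + 48)/140 = 107/140 = 0.7643
  k = 3: (59 + 48 + 33)/140 = 140/140 = 1

Summary (fraction, with percent):

explained: PC1 0.4214 (42.14%), PC2 0.3429 (34.29%), PC3 0.2357 (23.57%);  cumulative: 0.4214, 0.7643, 1


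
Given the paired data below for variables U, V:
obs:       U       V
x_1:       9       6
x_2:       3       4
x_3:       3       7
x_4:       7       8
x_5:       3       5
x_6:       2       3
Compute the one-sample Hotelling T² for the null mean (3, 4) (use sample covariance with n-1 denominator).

Step 1 — sample mean vector:
  mean(U) = (9 + 3 + 3 + 7 + 3 + 2) / 6 = 27/6 = 4.5
  mean(V) = (6 + 4 + 7 + 8 + 5 + 3) / 6 = 33/6 = 5.5
  x̄ = (4.5, 5.5),  deviation x̄ - mu_0 = (4.5, 5.5) - (3, 4) = (1.5, 1.5).

Step 2 — sample covariance matrix, S[i,j] = (1/(n-1)) · Σ_k (x_{k,i} - mean_i) · (x_{k,j} - mean_j), divisor n-1 = 5:
  S[U,U] = ((4.5)·(4.5) + (-1.5)·(-1.5) + (-1.5)·(-1.5) + (2.5)·(2.5) + (-1.5)·(-1.5) + (-2.5)·(-2.5)) / 5 = 39.5/5 = 7.9
  S[U,V] = ((4.5)·(0.5) + (-1.5)·(-1.5) + (-1.5)·(1.5) + (2.5)·(2.5) + (-1.5)·(-0.5) + (-2.5)·(-2.5)) / 5 = 15.5/5 = 3.1
  S[V,V] = ((0.5)·(0.5) + (-1.5)·(-1.5) + (1.5)·(1.5) + (2.5)·(2.5) + (-0.5)·(-0.5) + (-2.5)·(-2.5)) / 5 = 17.5/5 = 3.5
  S = [[7.9, 3.1],
 [3.1, 3.5]].

Step 3 — invert S. det(S) = 7.9·3.5 - (3.1)² = 18.04.
  S^{-1} = (1/det) · [[d, -b], [-b, a]] = [[0.194, -0.1718],
 [-0.1718, 0.4379]].

Step 4 — quadratic form (x̄ - mu_0)^T · S^{-1} · (x̄ - mu_0):
  S^{-1} · (x̄ - mu_0) = (0.0333, 0.3991),
  (x̄ - mu_0)^T · [...] = (1.5)·(0.0333) + (1.5)·(0.3991) = 0.6486.

Step 5 — scale by n: T² = 6 · 0.6486 = 3.8914.

T² ≈ 3.8914


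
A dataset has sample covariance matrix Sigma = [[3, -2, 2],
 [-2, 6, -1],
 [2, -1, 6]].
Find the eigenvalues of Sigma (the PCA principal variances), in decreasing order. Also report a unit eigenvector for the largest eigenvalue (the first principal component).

Step 1 — characteristic polynomial p(λ) = det(λI - Sigma) = λ³ - tr·λ² + c_1·λ - det, where tr = trace, c_1 = sum of the principal 2×2 minors, det = det(Sigma):
  tr = 3 + 6 + 6 = 15,
  c_1 = (3·6 - (-2)²) + (3·6 - (2)²) + (6·6 - (-1)²) = 14 + 14 + 35 = 63,
  det = 3·(6·6 - (-1)²) - (-2)·((-2)·6 - (-1)·(2)) + (2)·((-2)·(-1) - 6·(2)) = 3·(35) - (-2)·(-10) + (2)·(-10) = 65.
  So p(λ) = λ³ - 15λ² + 63λ - 65.
Step 2 — look for an integer root (rational root theorem: any rational root is an integer divisor of 65). Testing λ = 5:
  p(5) = 125 - 375 + 315 - 65 = 0  ✓
  Dividing out (λ - 5): p(λ) = (λ - 5)(λ² - 10λ + 13).
Step 3 — remaining eigenvalues from the quadratic λ² - 10λ + 13 = 0:
  Δ = 10² - 4·13 = 100 - 52 = 48,  λ = (10 ± √48)/2 = (10 ± 6.9282)/2 ≈ 8.4641 or 1.5359.
  Sorted: λ_1 = 8.4641,  λ_2 = 5,  λ_3 = 1.5359  (check: sum = 15 = tr ✓).

Step 4 — unit eigenvector for λ_1 ≈ 8.4641: v spans the null space of (Sigma - λ_1 I), whose rows are
  r_1 = (-5.4641, -2, 2),  r_2 = (-2, -2.4641, -1),  r_3 = (2, -1, -2.4641).
  v is orthogonal to every row, so take v ∝ r_1 × r_2 = ((-2)·(-1) - (2)·(-2.4641), (2)·(-2) - (-5.4641)·(-1), (-5.4641)·(-2.4641) - (-2)·(-2)) ≈ (6.9282, -9.4641, 9.4641).
  Let u = (6.9282, -9.4641, 9.4641).
  ||u|| = √((6.9282)² + (-9.4641)² + (9.4641)²) = √(227.1384) ≈ 15.0711,  v_1 = u/||u|| ≈ (0.4597, -0.628, 0.628) (||v_1|| = 1).

λ_1 = 8.4641,  λ_2 = 5,  λ_3 = 1.5359;  v_1 ≈ (0.4597, -0.628, 0.628)


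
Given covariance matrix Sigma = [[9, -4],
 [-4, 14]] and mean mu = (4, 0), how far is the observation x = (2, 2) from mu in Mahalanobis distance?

Step 1 — centre the observation: (x - mu) = (-2, 2).

Step 2 — invert Sigma. det(Sigma) = 9·14 - (-4)² = 110.
  Sigma^{-1} = (1/det) · [[d, -b], [-b, a]] = [[0.1273, 0.0364],
 [0.0364, 0.0818]].

Step 3 — form the quadratic (x - mu)^T · Sigma^{-1} · (x - mu):
  Sigma^{-1} · (x - mu) = (-0.1818, 0.0909).
  (x - mu)^T · [Sigma^{-1} · (x - mu)] = (-2)·(-0.1818) + (2)·(0.0909) = 0.5455.

Step 4 — take square root: d = √(0.5455) ≈ 0.7385.

d(x, mu) = √(0.5455) ≈ 0.7385


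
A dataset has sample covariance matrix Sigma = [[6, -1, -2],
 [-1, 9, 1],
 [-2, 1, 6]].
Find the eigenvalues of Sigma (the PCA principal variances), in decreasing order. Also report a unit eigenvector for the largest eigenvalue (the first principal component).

Step 1 — characteristic polynomial p(λ) = det(λI - Sigma) = λ³ - tr·λ² + c_1·λ - det, where tr = trace, c_1 = sum of the principal 2×2 minors, det = det(Sigma):
  tr = 6 + 9 + 6 = 21,
  c_1 = (6·9 - (-1)²) + (6·6 - (-2)²) + (9·6 - (1)²) = 53 + 32 + 53 = 138,
  det = 6·(9·6 - (1)²) - (-1)·((-1)·6 - (1)·(-2)) + (-2)·((-1)·(1) - 9·(-2)) = 6·(53) - (-1)·(-4) + (-2)·(17) = 280.
  So p(λ) = λ³ - 21λ² + 138λ - 280.
Step 2 — look for an integer root (rational root theorem: any rational root is an integer divisor of 280). Testing λ = 4:
  p(4) = 64 - 336 + 552 - 280 = 0  ✓
  Dividing out (λ - 4): p(λ) = (λ - 4)(λ² - 17λ + 70).
Step 3 — remaining eigenvalues from the quadratic λ² - 17λ + 70 = 0:
  Δ = 17² - 4·70 = 289 - 280 = 9,  λ = (17 ± √9)/2 = (17 ± 3)/2 = 10 or 7.
  Sorted: λ_1 = 10,  λ_2 = 7,  λ_3 = 4  (check: sum = 21 = tr ✓).

Step 4 — unit eigenvector for λ_1 = 10: v spans the null space of (Sigma - λ_1 I), whose rows are
  r_1 = (-4, -1, -2),  r_2 = (-1, -1, 1),  r_3 = (-2, 1, -4).
  v is orthogonal to every row, so take v ∝ r_1 × r_2 = ((-1)·(1) - (-2)·(-1), (-2)·(-1) - (-4)·(1), (-4)·(-1) - (-1)·(-1)) = (-3, 6, 3).
  Rescale (divide by 3; multiply by -1 so the first nonzero entry is positive): u = (1, -2, -1).
  ||u|| = √((1)² + (-2)² + (-1)²) = √(6) ≈ 2.4495,  v_1 = u/||u|| ≈ (0.4082, -0.8165, -0.4082) (||v_1|| = 1).

λ_1 = 10,  λ_2 = 7,  λ_3 = 4;  v_1 ≈ (0.4082, -0.8165, -0.4082)


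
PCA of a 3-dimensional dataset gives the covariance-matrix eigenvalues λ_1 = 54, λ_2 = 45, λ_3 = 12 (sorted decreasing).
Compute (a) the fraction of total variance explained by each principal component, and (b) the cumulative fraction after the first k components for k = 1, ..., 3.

Step 1 — total variance = trace(Sigma) = Σ λ_i = 54 + 45 + 12 = 111.

Step 2 — fraction explained by component i = λ_i / Σ λ:
  PC1: 54/111 = 0.4865
  PC2: 45/111 = 0.4054
  PC3: 12/111 = 0.1081

Step 3 — cumulative fraction after k components = (λ_1 + ... + λ_k) / Σ λ:
  k = 1: 54/111 = 0.4865
  k = 2: (54 + 45)/111 = 99/111 = 0.8919
  k = 3: (54 + 45 + 12)/111 = 111/111 = 1

Summary (fraction, with percent):

explained: PC1 0.4865 (48.65%), PC2 0.4054 (40.54%), PC3 0.1081 (10.81%);  cumulative: 0.4865, 0.8919, 1


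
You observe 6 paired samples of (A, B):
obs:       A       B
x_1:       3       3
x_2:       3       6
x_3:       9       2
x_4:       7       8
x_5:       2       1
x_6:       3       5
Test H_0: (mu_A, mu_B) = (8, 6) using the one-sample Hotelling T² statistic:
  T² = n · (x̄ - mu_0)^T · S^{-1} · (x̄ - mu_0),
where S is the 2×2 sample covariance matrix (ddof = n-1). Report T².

Step 1 — sample mean vector:
  mean(A) = (3 + 3 + 9 + 7 + 2 + 3) / 6 = 27/6 = 4.5
  mean(B) = (3 + 6 + 2 + 8 + 1 + 5) / 6 = 25/6 = 4.1667
  x̄ = (4.5, 4.1667),  deviation x̄ - mu_0 = (4.5, 4.1667) - (8, 6) = (-3.5, -1.8333).

Step 2 — sample covariance matrix, S[i,j] = (1/(n-1)) · Σ_k (x_{k,i} - mean_i) · (x_{k,j} - mean_j), divisor n-1 = 5:
  S[A,A] = ((-1.5)·(-1.5) + (-1.5)·(-1.5) + (4.5)·(4.5) + (2.5)·(2.5) + (-2.5)·(-2.5) + (-1.5)·(-1.5)) / 5 = 39.5/5 = 7.9
  S[A,B] = ((-1.5)·(-1.1667) + (-1.5)·(1.8333) + (4.5)·(-2.1667) + (2.5)·(3.8333) + (-2.5)·(-3.1667) + (-1.5)·(0.8333)) / 5 = 5.5/5 = 1.1
  S[B,B] = ((-1.1667)·(-1.1667) + (1.8333)·(1.8333) + (-2.1667)·(-2.1667) + (3.8333)·(3.8333) + (-3.1667)·(-3.1667) + (0.8333)·(0.8333)) / 5 = 34.8333/5 = 6.9667
  S = [[7.9, 1.1],
 [1.1, 6.9667]].

Step 3 — invert S. det(S) = 7.9·6.9667 - (1.1)² = 53.8267.
  S^{-1} = (1/det) · [[d, -b], [-b, a]] = [[0.1294, -0.0204],
 [-0.0204, 0.1468]].

Step 4 — quadratic form (x̄ - mu_0)^T · S^{-1} · (x̄ - mu_0):
  S^{-1} · (x̄ - mu_0) = (-0.4155, -0.1975),
  (x̄ - mu_0)^T · [...] = (-3.5)·(-0.4155) + (-1.8333)·(-0.1975) = 1.8165.

Step 5 — scale by n: T² = 6 · 1.8165 = 10.8992.

T² ≈ 10.8992


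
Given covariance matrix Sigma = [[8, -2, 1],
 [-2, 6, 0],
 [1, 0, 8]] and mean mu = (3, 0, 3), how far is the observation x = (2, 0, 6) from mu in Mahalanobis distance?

Step 1 — centre the observation: (x - mu) = (-1, 0, 3).

Step 2 — invert Sigma (cofactor / det for 3×3, or solve directly):
  Sigma^{-1} = [[0.1387, 0.0462, -0.0173],
 [0.0462, 0.1821, -0.0058],
 [-0.0173, -0.0058, 0.1272]].

Step 3 — form the quadratic (x - mu)^T · Sigma^{-1} · (x - mu):
  Sigma^{-1} · (x - mu) = (-0.1908, -0.0636, 0.3988).
  (x - mu)^T · [Sigma^{-1} · (x - mu)] = (-1)·(-0.1908) + (0)·(-0.0636) + (3)·(0.3988) = 1.3873.

Step 4 — take square root: d = √(1.3873) ≈ 1.1778.

d(x, mu) = √(1.3873) ≈ 1.1778


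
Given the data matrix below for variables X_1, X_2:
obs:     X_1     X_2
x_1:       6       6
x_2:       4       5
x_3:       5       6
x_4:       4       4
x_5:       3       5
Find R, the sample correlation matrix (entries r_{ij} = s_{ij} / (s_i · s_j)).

Step 1 — column means:
  mean(X_1) = (6 + 4 + 5 + 4 + 3) / 5 = 22/5 = 4.4
  mean(X_2) = (6 + 5 + 6 + 4 + 5) / 5 = 26/5 = 5.2

Step 2 — sample variances and covariances s[i,j] = (1/(n-1)) · Σ_k (x_{k,i} - mean_i) · (x_{k,j} - mean_j), with n-1 = 4:
  s[X_1,X_1] = ((1.6)·(1.6) + (-0.4)·(-0.4) + (0.6)·(0.6) + (-0.4)·(-0.4) + (-1.4)·(-1.4)) / 4 = 5.2/4 = 1.3
  s[X_1,X_2] = ((1.6)·(0.8) + (-0.4)·(-0.2) + (0.6)·(0.8) + (-0.4)·(-1.2) + (-1.4)·(-0.2)) / 4 = 2.6/4 = 0.65
  s[X_2,X_2] = ((0.8)·(0.8) + (-0.2)·(-0.2) + (0.8)·(0.8) + (-1.2)·(-1.2) + (-0.2)·(-0.2)) / 4 = 2.8/4 = 0.7
  Sample standard deviations s_i = √(s[i,i]):
  s(X_1) = √(1.3) = 1.1402
  s(X_2) = √(0.7) = 0.8367

Step 3 — r_{ij} = s_{ij} / (s_i · s_j):
  r[X_1,X_1] = 1 (diagonal).
  r[X_1,X_2] = 0.65 / (1.1402 · 0.8367) = 0.65 / 0.9539 = 0.6814
  r[X_2,X_2] = 1 (diagonal).

R is symmetric with unit diagonal. Assembling:

R = [[1, 0.6814],
 [0.6814, 1]]


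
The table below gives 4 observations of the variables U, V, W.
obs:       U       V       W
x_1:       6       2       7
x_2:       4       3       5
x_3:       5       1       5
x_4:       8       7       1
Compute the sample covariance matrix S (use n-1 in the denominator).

Step 1 — column means:
  mean(U) = (6 + 4 + 5 + 8) / 4 = 23/4 = 5.75
  mean(V) = (2 + 3 + 1 + 7) / 4 = 13/4 = 3.25
  mean(W) = (7 + 5 + 5 + 1) / 4 = 18/4 = 4.5

Step 2 — sample covariance S[i,j] = (1/(n-1)) · Σ_k (x_{k,i} - mean_i) · (x_{k,j} - mean_j), with n-1 = 3.
  S[U,U] = ((0.25)·(0.25) + (-1.75)·(-1.75) + (-0.75)·(-0.75) + (2.25)·(2.25)) / 3 = 8.75/3 = 2.9167
  S[U,V] = ((0.25)·(-1.25) + (-1.75)·(-0.25) + (-0.75)·(-2.25) + (2.25)·(3.75)) / 3 = 10.25/3 = 3.4167
  S[U,W] = ((0.25)·(2.5) + (-1.75)·(0.5) + (-0.75)·(0.5) + (2.25)·(-3.5)) / 3 = -8.5/3 = -2.8333
  S[V,V] = ((-1.25)·(-1.25) + (-0.25)·(-0.25) + (-2.25)·(-2.25) + (3.75)·(3.75)) / 3 = 20.75/3 = 6.9167
  S[V,W] = ((-1.25)·(2.5) + (-0.25)·(0.5) + (-2.25)·(0.5) + (3.75)·(-3.5)) / 3 = -17.5/3 = -5.8333
  S[W,W] = ((2.5)·(2.5) + (0.5)·(0.5) + (0.5)·(0.5) + (-3.5)·(-3.5)) / 3 = 19/3 = 6.3333

S is symmetric (S[j,i] = S[i,j]). Assembling:

S = [[2.9167, 3.4167, -2.8333],
 [3.4167, 6.9167, -5.8333],
 [-2.8333, -5.8333, 6.3333]]


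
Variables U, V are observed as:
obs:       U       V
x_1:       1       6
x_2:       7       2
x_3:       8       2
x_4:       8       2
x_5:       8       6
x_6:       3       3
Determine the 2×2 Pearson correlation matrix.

Step 1 — column means:
  mean(U) = (1 + 7 + 8 + 8 + 8 + 3) / 6 = 35/6 = 5.8333
  mean(V) = (6 + 2 + 2 + 2 + 6 + 3) / 6 = 21/6 = 3.5

Step 2 — sample variances and covariances s[i,j] = (1/(n-1)) · Σ_k (x_{k,i} - mean_i) · (x_{k,j} - mean_j), with n-1 = 5:
  s[U,U] = ((-4.8333)·(-4.8333) + (1.1667)·(1.1667) + (2.1667)·(2.1667) + (2.1667)·(2.1667) + (2.1667)·(2.1667) + (-2.8333)·(-2.8333)) / 5 = 46.8333/5 = 9.3667
  s[U,V] = ((-4.8333)·(2.5) + (1.1667)·(-1.5) + (2.1667)·(-1.5) + (2.1667)·(-1.5) + (2.1667)·(2.5) + (-2.8333)·(-0.5)) / 5 = -13.5/5 = -2.7
  s[V,V] = ((2.5)·(2.5) + (-1.5)·(-1.5) + (-1.5)·(-1.5) + (-1.5)·(-1.5) + (2.5)·(2.5) + (-0.5)·(-0.5)) / 5 = 19.5/5 = 3.9
  Sample standard deviations s_i = √(s[i,i]):
  s(U) = √(9.3667) = 3.0605
  s(V) = √(3.9) = 1.9748

Step 3 — r_{ij} = s_{ij} / (s_i · s_j):
  r[U,U] = 1 (diagonal).
  r[U,V] = -2.7 / (3.0605 · 1.9748) = -2.7 / 6.044 = -0.4467
  r[V,V] = 1 (diagonal).

R is symmetric with unit diagonal. Assembling:

R = [[1, -0.4467],
 [-0.4467, 1]]


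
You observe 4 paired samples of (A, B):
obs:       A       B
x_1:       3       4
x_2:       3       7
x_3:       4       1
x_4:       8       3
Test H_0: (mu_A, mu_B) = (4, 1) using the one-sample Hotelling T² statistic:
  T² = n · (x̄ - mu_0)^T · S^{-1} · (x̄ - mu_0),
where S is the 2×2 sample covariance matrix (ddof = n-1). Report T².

Step 1 — sample mean vector:
  mean(A) = (3 + 3 + 4 + 8) / 4 = 18/4 = 4.5
  mean(B) = (4 + 7 + 1 + 3) / 4 = 15/4 = 3.75
  x̄ = (4.5, 3.75),  deviation x̄ - mu_0 = (4.5, 3.75) - (4, 1) = (0.5, 2.75).

Step 2 — sample covariance matrix, S[i,j] = (1/(n-1)) · Σ_k (x_{k,i} - mean_i) · (x_{k,j} - mean_j), divisor n-1 = 3:
  S[A,A] = ((-1.5)·(-1.5) + (-1.5)·(-1.5) + (-0.5)·(-0.5) + (3.5)·(3.5)) / 3 = 17/3 = 5.6667
  S[A,B] = ((-1.5)·(0.25) + (-1.5)·(3.25) + (-0.5)·(-2.75) + (3.5)·(-0.75)) / 3 = -6.5/3 = -2.1667
  S[B,B] = ((0.25)·(0.25) + (3.25)·(3.25) + (-2.75)·(-2.75) + (-0.75)·(-0.75)) / 3 = 18.75/3 = 6.25
  S = [[5.6667, -2.1667],
 [-2.1667, 6.25]].

Step 3 — invert S. det(S) = 5.6667·6.25 - (-2.1667)² = 30.7222.
  S^{-1} = (1/det) · [[d, -b], [-b, a]] = [[0.2034, 0.0705],
 [0.0705, 0.1844]].

Step 4 — quadratic form (x̄ - mu_0)^T · S^{-1} · (x̄ - mu_0):
  S^{-1} · (x̄ - mu_0) = (0.2957, 0.5425),
  (x̄ - mu_0)^T · [...] = (0.5)·(0.2957) + (2.75)·(0.5425) = 1.6397.

Step 5 — scale by n: T² = 4 · 1.6397 = 6.5588.

T² ≈ 6.5588


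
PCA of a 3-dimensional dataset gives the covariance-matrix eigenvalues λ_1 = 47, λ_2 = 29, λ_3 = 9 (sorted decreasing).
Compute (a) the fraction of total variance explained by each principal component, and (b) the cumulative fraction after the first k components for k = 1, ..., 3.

Step 1 — total variance = trace(Sigma) = Σ λ_i = 47 + 29 + 9 = 85.

Step 2 — fraction explained by component i = λ_i / Σ λ:
  PC1: 47/85 = 0.5529
  PC2: 29/85 = 0.3412
  PC3: 9/85 = 0.1059

Step 3 — cumulative fraction after k components = (λ_1 + ... + λ_k) / Σ λ:
  k = 1: 47/85 = 0.5529
  k = 2: (47 + 29)/85 = 76/85 = 0.8941
  k = 3: (47 + 29 + 9)/85 = 85/85 = 1

Summary (fraction, with percent):

explained: PC1 0.5529 (55.29%), PC2 0.3412 (34.12%), PC3 0.1059 (10.59%);  cumulative: 0.5529, 0.8941, 1


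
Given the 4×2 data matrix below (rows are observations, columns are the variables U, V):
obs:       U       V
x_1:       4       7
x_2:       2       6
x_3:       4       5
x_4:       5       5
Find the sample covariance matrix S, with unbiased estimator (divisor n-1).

Step 1 — column means:
  mean(U) = (4 + 2 + 4 + 5) / 4 = 15/4 = 3.75
  mean(V) = (7 + 6 + 5 + 5) / 4 = 23/4 = 5.75

Step 2 — sample covariance S[i,j] = (1/(n-1)) · Σ_k (x_{k,i} - mean_i) · (x_{k,j} - mean_j), with n-1 = 3.
  S[U,U] = ((0.25)·(0.25) + (-1.75)·(-1.75) + (0.25)·(0.25) + (1.25)·(1.25)) / 3 = 4.75/3 = 1.5833
  S[U,V] = ((0.25)·(1.25) + (-1.75)·(0.25) + (0.25)·(-0.75) + (1.25)·(-0.75)) / 3 = -1.25/3 = -0.4167
  S[V,V] = ((1.25)·(1.25) + (0.25)·(0.25) + (-0.75)·(-0.75) + (-0.75)·(-0.75)) / 3 = 2.75/3 = 0.9167

S is symmetric (S[j,i] = S[i,j]). Assembling:

S = [[1.5833, -0.4167],
 [-0.4167, 0.9167]]


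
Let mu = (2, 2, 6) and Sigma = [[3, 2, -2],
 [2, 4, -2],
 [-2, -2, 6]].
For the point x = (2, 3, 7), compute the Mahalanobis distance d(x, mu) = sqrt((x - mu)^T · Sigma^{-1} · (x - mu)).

Step 1 — centre the observation: (x - mu) = (0, 1, 1).

Step 2 — invert Sigma (cofactor / det for 3×3, or solve directly):
  Sigma^{-1} = [[0.5556, -0.2222, 0.1111],
 [-0.2222, 0.3889, 0.0556],
 [0.1111, 0.0556, 0.2222]].

Step 3 — form the quadratic (x - mu)^T · Sigma^{-1} · (x - mu):
  Sigma^{-1} · (x - mu) = (-0.1111, 0.4444, 0.2778).
  (x - mu)^T · [Sigma^{-1} · (x - mu)] = (0)·(-0.1111) + (1)·(0.4444) + (1)·(0.2778) = 0.7222.

Step 4 — take square root: d = √(0.7222) ≈ 0.8498.

d(x, mu) = √(0.7222) ≈ 0.8498


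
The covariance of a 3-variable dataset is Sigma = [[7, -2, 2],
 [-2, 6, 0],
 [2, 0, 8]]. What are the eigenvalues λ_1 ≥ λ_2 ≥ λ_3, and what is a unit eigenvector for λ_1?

Step 1 — characteristic polynomial p(λ) = det(λI - Sigma) = λ³ - tr·λ² + c_1·λ - det, where tr = trace, c_1 = sum of the principal 2×2 minors, det = det(Sigma):
  tr = 7 + 6 + 8 = 21,
  c_1 = (7·6 - (-2)²) + (7·8 - (2)²) + (6·8 - (0)²) = 38 + 52 + 48 = 138,
  det = 7·(6·8 - (0)²) - (-2)·((-2)·8 - (0)·(2)) + (2)·((-2)·(0) - 6·(2)) = 7·(48) - (-2)·(-16) + (2)·(-12) = 280.
  So p(λ) = λ³ - 21λ² + 138λ - 280.
Step 2 — look for an integer root (rational root theorem: any rational root is an integer divisor of 280). Testing λ = 4:
  p(4) = 64 - 336 + 552 - 280 = 0  ✓
  Dividing out (λ - 4): p(λ) = (λ - 4)(λ² - 17λ + 70).
Step 3 — remaining eigenvalues from the quadratic λ² - 17λ + 70 = 0:
  Δ = 17² - 4·70 = 289 - 280 = 9,  λ = (17 ± √9)/2 = (17 ± 3)/2 = 10 or 7.
  Sorted: λ_1 = 10,  λ_2 = 7,  λ_3 = 4  (check: sum = 21 = tr ✓).

Step 4 — unit eigenvector for λ_1 = 10: v spans the null space of (Sigma - λ_1 I), whose rows are
  r_1 = (-3, -2, 2),  r_2 = (-2, -4, 0),  r_3 = (2, 0, -2).
  v is orthogonal to every row, so take v ∝ r_1 × r_2 = ((-2)·(0) - (2)·(-4), (2)·(-2) - (-3)·(0), (-3)·(-4) - (-2)·(-2)) = (8, -4, 8).
  Rescale (divide by 4): u = (2, -1, 2).
  ||u|| = √((2)² + (-1)² + (2)²) = √(9) = 3,  v_1 = u/||u|| ≈ (0.6667, -0.3333, 0.6667) (||v_1|| = 1).

λ_1 = 10,  λ_2 = 7,  λ_3 = 4;  v_1 ≈ (0.6667, -0.3333, 0.6667)


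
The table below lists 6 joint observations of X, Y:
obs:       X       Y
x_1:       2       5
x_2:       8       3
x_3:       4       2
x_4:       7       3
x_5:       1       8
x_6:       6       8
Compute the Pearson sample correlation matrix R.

Step 1 — column means:
  mean(X) = (2 + 8 + 4 + 7 + 1 + 6) / 6 = 28/6 = 4.6667
  mean(Y) = (5 + 3 + 2 + 3 + 8 + 8) / 6 = 29/6 = 4.8333

Step 2 — sample variances and covariances s[i,j] = (1/(n-1)) · Σ_k (x_{k,i} - mean_i) · (x_{k,j} - mean_j), with n-1 = 5:
  s[X,X] = ((-2.6667)·(-2.6667) + (3.3333)·(3.3333) + (-0.6667)·(-0.6667) + (2.3333)·(2.3333) + (-3.6667)·(-3.6667) + (1.3333)·(1.3333)) / 5 = 39.3333/5 = 7.8667
  s[X,Y] = ((-2.6667)·(0.1667) + (3.3333)·(-1.8333) + (-0.6667)·(-2.8333) + (2.3333)·(-1.8333) + (-3.6667)·(3.1667) + (1.3333)·(3.1667)) / 5 = -16.3333/5 = -3.2667
  s[Y,Y] = ((0.1667)·(0.1667) + (-1.8333)·(-1.8333) + (-2.8333)·(-2.8333) + (-1.8333)·(-1.8333) + (3.1667)·(3.1667) + (3.1667)·(3.1667)) / 5 = 34.8333/5 = 6.9667
  Sample standard deviations s_i = √(s[i,i]):
  s(X) = √(7.8667) = 2.8048
  s(Y) = √(6.9667) = 2.6394

Step 3 — r_{ij} = s_{ij} / (s_i · s_j):
  r[X,X] = 1 (diagonal).
  r[X,Y] = -3.2667 / (2.8048 · 2.6394) = -3.2667 / 7.403 = -0.4413
  r[Y,Y] = 1 (diagonal).

R is symmetric with unit diagonal. Assembling:

R = [[1, -0.4413],
 [-0.4413, 1]]


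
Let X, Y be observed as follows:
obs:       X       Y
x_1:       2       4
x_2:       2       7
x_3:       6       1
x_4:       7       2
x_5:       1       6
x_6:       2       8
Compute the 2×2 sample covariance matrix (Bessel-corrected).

Step 1 — column means:
  mean(X) = (2 + 2 + 6 + 7 + 1 + 2) / 6 = 20/6 = 3.3333
  mean(Y) = (4 + 7 + 1 + 2 + 6 + 8) / 6 = 28/6 = 4.6667

Step 2 — sample covariance S[i,j] = (1/(n-1)) · Σ_k (x_{k,i} - mean_i) · (x_{k,j} - mean_j), with n-1 = 5.
  S[X,X] = ((-1.3333)·(-1.3333) + (-1.3333)·(-1.3333) + (2.6667)·(2.6667) + (3.6667)·(3.6667) + (-2.3333)·(-2.3333) + (-1.3333)·(-1.3333)) / 5 = 31.3333/5 = 6.2667
  S[X,Y] = ((-1.3333)·(-0.6667) + (-1.3333)·(2.3333) + (2.6667)·(-3.6667) + (3.6667)·(-2.6667) + (-2.3333)·(1.3333) + (-1.3333)·(3.3333)) / 5 = -29.3333/5 = -5.8667
  S[Y,Y] = ((-0.6667)·(-0.6667) + (2.3333)·(2.3333) + (-3.6667)·(-3.6667) + (-2.6667)·(-2.6667) + (1.3333)·(1.3333) + (3.3333)·(3.3333)) / 5 = 39.3333/5 = 7.8667

S is symmetric (S[j,i] = S[i,j]). Assembling:

S = [[6.2667, -5.8667],
 [-5.8667, 7.8667]]


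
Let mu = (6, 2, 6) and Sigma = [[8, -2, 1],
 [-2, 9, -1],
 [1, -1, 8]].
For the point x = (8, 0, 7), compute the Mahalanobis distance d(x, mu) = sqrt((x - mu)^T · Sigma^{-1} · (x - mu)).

Step 1 — centre the observation: (x - mu) = (2, -2, 1).

Step 2 — invert Sigma (cofactor / det for 3×3, or solve directly):
  Sigma^{-1} = [[0.1337, 0.0282, -0.0132],
 [0.0282, 0.1186, 0.0113],
 [-0.0132, 0.0113, 0.1281]].

Step 3 — form the quadratic (x - mu)^T · Sigma^{-1} · (x - mu):
  Sigma^{-1} · (x - mu) = (0.1977, -0.1695, 0.0791).
  (x - mu)^T · [Sigma^{-1} · (x - mu)] = (2)·(0.1977) + (-2)·(-0.1695) + (1)·(0.0791) = 0.8136.

Step 4 — take square root: d = √(0.8136) ≈ 0.902.

d(x, mu) = √(0.8136) ≈ 0.902
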